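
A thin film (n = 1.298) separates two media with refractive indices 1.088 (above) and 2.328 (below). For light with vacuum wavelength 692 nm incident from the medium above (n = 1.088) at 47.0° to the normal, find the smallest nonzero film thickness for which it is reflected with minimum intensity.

169 nm

At the upper boundary (n = 1.088 to n = 1.298) the reflected ray undergoes a half-wave phase shift.
Bottom surface (1.298 → 2.328): reflection off a higher-index medium gives a half-wave phase shift.
Net: no relative phase inversion (both shifts match).
So the condition for destructive reflection is 2 n t cos θ_r = (m + ½) λ.
Snell's law: 1.088 sin 47.0° = 1.298 sin θ_r → sin θ_r = 0.613, cos θ_r = 0.790.
Minimum at m = 0: t = λ / (4 n cos θ_r) = 692 / (4 × 1.298 × 0.790) = 169 nm.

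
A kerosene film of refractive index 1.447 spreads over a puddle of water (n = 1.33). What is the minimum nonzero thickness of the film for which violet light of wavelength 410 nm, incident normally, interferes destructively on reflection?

Ray reflecting at the top interface goes from n = 1.0 toward n = 1.447: a half-wave phase shift.
Ray reflecting at the bottom interface goes from n = 1.447 toward n = 1.33: no phase shift.
Exactly one π shift → a net half-wave offset.
So the condition for destructive reflection is 2 n t = m λ.
Minimum nonzero at m = 1: t = λ / (2 n) = 410 / (2 × 1.447) = 142 nm.

142 nm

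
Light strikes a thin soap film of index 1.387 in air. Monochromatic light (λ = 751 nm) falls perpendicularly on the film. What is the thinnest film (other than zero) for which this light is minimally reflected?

At the upper boundary (n = 1.0 to n = 1.387) the reflected ray undergoes a half-wave phase shift.
Ray reflecting at the bottom interface goes from n = 1.387 toward n = 1.0: no phase shift.
Net: one phase inversion between the two reflected rays.
With one net inversion, destructive interference in reflection requires 2 n t = m λ.
Minimum nonzero at m = 1: t = λ / (2 n) = 751 / (2 × 1.387) = 271 nm.

271 nm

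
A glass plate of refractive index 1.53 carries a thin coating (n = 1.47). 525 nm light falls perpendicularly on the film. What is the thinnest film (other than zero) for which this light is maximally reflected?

At the upper boundary (n = 1.0 to n = 1.47) the reflected ray undergoes a half-wave phase shift.
At the lower boundary (n = 1.47 to n = 1.53) the reflected ray undergoes a half-wave phase shift.
The two reflections carry the same phase change, so no net offset.
With no net inversion, constructive interference in reflection requires 2 n t = m λ.
Minimum nonzero at m = 1: t = λ / (2 n) = 525 / (2 × 1.47) = 179 nm.

179 nm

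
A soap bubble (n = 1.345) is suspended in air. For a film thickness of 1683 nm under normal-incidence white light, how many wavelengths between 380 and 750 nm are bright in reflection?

At the upper boundary (n = 1.0 to n = 1.345) the reflected ray undergoes a half-wave phase shift.
At the lower boundary (n = 1.345 to n = 1.0) the reflected ray undergoes no phase shift.
Net: one phase inversion between the two reflected rays.
So the condition for constructive reflection is 2 n t = (m + ½) λ.
λ = 2 n t / (m + ½) = 4527 / (m + ½) nm.
m=5: 823 nm (IR); m=6: 697 nm (visible); m=7: 604 nm (visible); m=8: 533 nm (visible); m=9: 477 nm (visible); m=10: 431 nm (visible); m=11: 394 nm (visible); m=12: 362 nm (UV).

6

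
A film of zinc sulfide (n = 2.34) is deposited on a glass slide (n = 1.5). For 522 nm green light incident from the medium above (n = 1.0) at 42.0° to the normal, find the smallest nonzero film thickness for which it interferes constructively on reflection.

At the upper boundary (n = 1.0 to n = 2.34) the reflected ray undergoes a half-wave phase shift.
Ray reflecting at the bottom interface goes from n = 2.34 toward n = 1.5: no phase shift.
The two reflections differ by half a wavelength.
So the condition for constructive reflection is 2 n t cos θ_r = (m + ½) λ.
Snell's law: 1.0 sin 42.0° = 2.34 sin θ_r → sin θ_r = 0.286, cos θ_r = 0.958.
Minimum at m = 0: t = λ / (4 n cos θ_r) = 522 / (4 × 2.34 × 0.958) = 58.2 nm.

58.2 nm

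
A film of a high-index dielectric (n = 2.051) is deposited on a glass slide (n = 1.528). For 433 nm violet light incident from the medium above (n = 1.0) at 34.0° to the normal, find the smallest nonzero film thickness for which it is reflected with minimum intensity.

110 nm

Ray reflecting at the top interface goes from n = 1.0 toward n = 2.051: a half-wave phase shift.
At the lower boundary (n = 2.051 to n = 1.528) the reflected ray undergoes no phase shift.
Exactly one π shift → a net half-wave offset.
With one net inversion, destructive interference in reflection requires 2 n t cos θ_r = m λ.
Snell's law: 1.0 sin 34.0° = 2.051 sin θ_r → sin θ_r = 0.273, cos θ_r = 0.962.
Minimum nonzero at m = 1: t = λ / (2 n cos θ_r) = 433 / (2 × 2.051 × 0.962) = 110 nm.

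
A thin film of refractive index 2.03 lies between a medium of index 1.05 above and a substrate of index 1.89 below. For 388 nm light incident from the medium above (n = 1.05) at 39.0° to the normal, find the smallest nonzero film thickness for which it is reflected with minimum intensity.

At the upper boundary (n = 1.05 to n = 2.03) the reflected ray undergoes a half-wave phase shift.
Bottom surface (2.03 → 1.89): reflection off a lower-index medium gives no phase shift.
Exactly one π shift → a net half-wave offset.
For weak reflection here: 2 n t cos θ_r = m λ.
Snell's law: 1.05 sin 39.0° = 2.03 sin θ_r → sin θ_r = 0.326, cos θ_r = 0.946.
Minimum nonzero at m = 1: t = λ / (2 n cos θ_r) = 388 / (2 × 2.03 × 0.946) = 101 nm.

101 nm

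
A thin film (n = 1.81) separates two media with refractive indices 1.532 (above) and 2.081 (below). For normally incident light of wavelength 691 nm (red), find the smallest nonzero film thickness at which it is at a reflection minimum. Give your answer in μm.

At the upper boundary (n = 1.532 to n = 1.81) the reflected ray undergoes a half-wave phase shift.
At the lower boundary (n = 1.81 to n = 2.081) the reflected ray undergoes a half-wave phase shift.
Zero or two π shifts → no net half-wave offset.
For weak reflection here: 2 n t = (m + ½) λ.
Minimum at m = 0: t = λ / (4 n) = 691 / (4 × 1.81) = 95.4 nm.

0.0954 μm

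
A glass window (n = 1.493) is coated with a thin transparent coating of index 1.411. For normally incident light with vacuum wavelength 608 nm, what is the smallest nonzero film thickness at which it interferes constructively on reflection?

215 nm

Top surface (1.0 → 1.411): reflection off a higher-index medium gives a half-wave phase shift.
At the lower boundary (n = 1.411 to n = 1.493) the reflected ray undergoes a half-wave phase shift.
Zero or two π shifts → no net half-wave offset.
So the condition for constructive reflection is 2 n t = m λ.
The smallest nonzero thickness corresponds to m = 1: t = m λ / (2 n) = 1.00 × 608 / (2 × 1.411) = 215 nm.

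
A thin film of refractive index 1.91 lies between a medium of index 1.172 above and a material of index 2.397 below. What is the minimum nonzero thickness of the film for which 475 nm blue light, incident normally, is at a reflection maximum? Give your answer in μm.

Ray reflecting at the top interface goes from n = 1.172 toward n = 1.91: a half-wave phase shift.
Ray reflecting at the bottom interface goes from n = 1.91 toward n = 2.397: a half-wave phase shift.
Zero or two π shifts → no net half-wave offset.
For strong reflection here: 2 n t = m λ.
Minimum nonzero at m = 1: t = λ / (2 n) = 475 / (2 × 1.91) = 124 nm.

0.124 μm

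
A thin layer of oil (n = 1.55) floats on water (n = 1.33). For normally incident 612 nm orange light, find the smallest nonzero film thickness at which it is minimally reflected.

197 nm

Ray reflecting at the top interface goes from n = 1.0 toward n = 1.55: a half-wave phase shift.
Bottom surface (1.55 → 1.33): reflection off a lower-index medium gives no phase shift.
Net: one phase inversion between the two reflected rays.
For weak reflection here: 2 n t = m λ.
Minimum nonzero at m = 1: t = λ / (2 n) = 612 / (2 × 1.55) = 197 nm.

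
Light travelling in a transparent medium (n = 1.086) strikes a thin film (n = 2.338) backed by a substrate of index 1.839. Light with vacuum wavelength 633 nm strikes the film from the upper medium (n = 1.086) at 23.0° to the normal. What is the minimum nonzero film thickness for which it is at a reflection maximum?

Ray reflecting at the top interface goes from n = 1.086 toward n = 2.338: a half-wave phase shift.
Bottom surface (2.338 → 1.839): reflection off a lower-index medium gives no phase shift.
The two reflections differ by half a wavelength.
So the condition for constructive reflection is 2 n t cos θ_r = (m + ½) λ.
Snell's law: 1.086 sin 23.0° = 2.338 sin θ_r → sin θ_r = 0.181, cos θ_r = 0.983.
Minimum at m = 0: t = λ / (4 n cos θ_r) = 633 / (4 × 2.338 × 0.983) = 68.8 nm.

68.8 nm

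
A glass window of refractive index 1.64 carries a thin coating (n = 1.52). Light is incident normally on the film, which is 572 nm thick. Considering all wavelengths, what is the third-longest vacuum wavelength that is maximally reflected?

580 nm

Ray reflecting at the top interface goes from n = 1.0 toward n = 1.52: a half-wave phase shift.
At the lower boundary (n = 1.52 to n = 1.64) the reflected ray undergoes a half-wave phase shift.
Net: no relative phase inversion (both shifts match).
So the condition for constructive reflection is 2 n t = m λ.
λ = 2 n t / m. The third-longest wavelength is m = 3: λ = 2 × 1.52 × 572 / 3.00 = 580 nm.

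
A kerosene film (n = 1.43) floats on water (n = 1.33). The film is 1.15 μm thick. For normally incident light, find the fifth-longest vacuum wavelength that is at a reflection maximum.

731 nm

Ray reflecting at the top interface goes from n = 1.0 toward n = 1.43: a half-wave phase shift.
At the lower boundary (n = 1.43 to n = 1.33) the reflected ray undergoes no phase shift.
The two reflections differ by half a wavelength.
With one net inversion, constructive interference in reflection requires 2 n t = (m + ½) λ.
λ = 2 n t / (m + ½). The fifth-longest wavelength is m = 4: λ = 2 × 1.43 × 1150 / 4.50 = 731 nm.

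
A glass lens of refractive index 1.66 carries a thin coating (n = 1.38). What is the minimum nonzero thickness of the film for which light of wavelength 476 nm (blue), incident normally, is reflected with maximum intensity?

172 nm

Ray reflecting at the top interface goes from n = 1.0 toward n = 1.38: a half-wave phase shift.
Bottom surface (1.38 → 1.66): reflection off a higher-index medium gives a half-wave phase shift.
Zero or two π shifts → no net half-wave offset.
So the condition for constructive reflection is 2 n t = m λ.
Minimum nonzero at m = 1: t = λ / (2 n) = 476 / (2 × 1.38) = 172 nm.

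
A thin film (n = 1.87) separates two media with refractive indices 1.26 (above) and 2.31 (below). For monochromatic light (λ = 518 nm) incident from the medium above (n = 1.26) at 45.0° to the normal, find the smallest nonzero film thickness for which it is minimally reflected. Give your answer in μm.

Top surface (1.26 → 1.87): reflection off a higher-index medium gives a half-wave phase shift.
Bottom surface (1.87 → 2.31): reflection off a higher-index medium gives a half-wave phase shift.
The two reflections carry the same phase change, so no net offset.
For dark reflection here: 2 n t cos θ_r = (m + ½) λ.
Snell's law: 1.26 sin 45.0° = 1.87 sin θ_r → sin θ_r = 0.476, cos θ_r = 0.879.
Minimum at m = 0: t = λ / (4 n cos θ_r) = 518 / (4 × 1.87 × 0.879) = 78.8 nm.

0.0788 μm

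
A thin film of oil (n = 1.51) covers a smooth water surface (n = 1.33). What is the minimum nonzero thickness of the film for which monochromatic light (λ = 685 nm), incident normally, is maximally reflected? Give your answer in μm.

Top surface (1.0 → 1.51): reflection off a higher-index medium gives a half-wave phase shift.
Ray reflecting at the bottom interface goes from n = 1.51 toward n = 1.33: no phase shift.
Net: one phase inversion between the two reflected rays.
For bright reflection here: 2 n t = (m + ½) λ.
Minimum at m = 0: t = λ / (4 n) = 685 / (4 × 1.51) = 113 nm.

0.113 μm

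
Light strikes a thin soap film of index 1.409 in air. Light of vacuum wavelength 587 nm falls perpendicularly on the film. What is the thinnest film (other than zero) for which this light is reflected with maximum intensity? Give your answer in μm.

Ray reflecting at the top interface goes from n = 1.0 toward n = 1.409: a half-wave phase shift.
Ray reflecting at the bottom interface goes from n = 1.409 toward n = 1.0: no phase shift.
Net: one phase inversion between the two reflected rays.
With one net inversion, constructive interference in reflection requires 2 n t = (m + ½) λ.
Minimum at m = 0: t = λ / (4 n) = 587 / (4 × 1.409) = 104 nm.

0.104 μm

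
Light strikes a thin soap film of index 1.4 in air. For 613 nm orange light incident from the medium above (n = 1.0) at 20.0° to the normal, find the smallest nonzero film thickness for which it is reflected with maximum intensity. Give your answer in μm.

Top surface (1.0 → 1.4): reflection off a higher-index medium gives a half-wave phase shift.
Ray reflecting at the bottom interface goes from n = 1.4 toward n = 1.0: no phase shift.
Net: one phase inversion between the two reflected rays.
So the condition for constructive reflection is 2 n t cos θ_r = (m + ½) λ.
Snell's law: 1.0 sin 20.0° = 1.4 sin θ_r → sin θ_r = 0.244, cos θ_r = 0.970.
Minimum at m = 0: t = λ / (4 n cos θ_r) = 613 / (4 × 1.4 × 0.970) = 113 nm.

0.113 μm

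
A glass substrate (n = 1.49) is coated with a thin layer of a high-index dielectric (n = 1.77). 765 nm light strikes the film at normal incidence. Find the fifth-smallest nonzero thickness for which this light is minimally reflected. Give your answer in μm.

Top surface (1.0 → 1.77): reflection off a higher-index medium gives a half-wave phase shift.
Bottom surface (1.77 → 1.49): reflection off a lower-index medium gives no phase shift.
Exactly one π shift → a net half-wave offset.
With one net inversion, destructive interference in reflection requires 2 n t = m λ.
The fifth-smallest nonzero thickness corresponds to m = 5: t = m λ / (2 n) = 5.00 × 765 / (2 × 1.77) = 1081 nm.

1.08 μm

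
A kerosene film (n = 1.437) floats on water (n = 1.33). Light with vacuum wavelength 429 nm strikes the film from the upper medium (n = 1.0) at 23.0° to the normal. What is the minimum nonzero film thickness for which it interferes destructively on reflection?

155 nm

Ray reflecting at the top interface goes from n = 1.0 toward n = 1.437: a half-wave phase shift.
Bottom surface (1.437 → 1.33): reflection off a lower-index medium gives no phase shift.
Exactly one π shift → a net half-wave offset.
For minimum reflection here: 2 n t cos θ_r = m λ.
Snell's law: 1.0 sin 23.0° = 1.437 sin θ_r → sin θ_r = 0.272, cos θ_r = 0.962.
Minimum nonzero at m = 1: t = λ / (2 n cos θ_r) = 429 / (2 × 1.437 × 0.962) = 155 nm.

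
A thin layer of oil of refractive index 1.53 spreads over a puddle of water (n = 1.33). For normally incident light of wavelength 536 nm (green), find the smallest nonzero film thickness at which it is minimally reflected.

175 nm

Top surface (1.0 → 1.53): reflection off a higher-index medium gives a half-wave phase shift.
At the lower boundary (n = 1.53 to n = 1.33) the reflected ray undergoes no phase shift.
Net: one phase inversion between the two reflected rays.
With one net inversion, destructive interference in reflection requires 2 n t = m λ.
Minimum nonzero at m = 1: t = λ / (2 n) = 536 / (2 × 1.53) = 175 nm.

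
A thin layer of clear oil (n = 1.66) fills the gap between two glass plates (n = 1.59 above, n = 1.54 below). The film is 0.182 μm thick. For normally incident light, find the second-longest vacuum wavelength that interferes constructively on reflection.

At the upper boundary (n = 1.59 to n = 1.66) the reflected ray undergoes a half-wave phase shift.
At the lower boundary (n = 1.66 to n = 1.54) the reflected ray undergoes no phase shift.
The two reflections differ by half a wavelength.
So the condition for constructive reflection is 2 n t = (m + ½) λ.
λ = 2 n t / (m + ½). The second-longest wavelength is m = 1: λ = 2 × 1.66 × 182 / 1.50 = 403 nm.

403 nm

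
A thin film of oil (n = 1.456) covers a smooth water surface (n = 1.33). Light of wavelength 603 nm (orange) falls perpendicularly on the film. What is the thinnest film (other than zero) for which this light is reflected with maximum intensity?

104 nm

At the upper boundary (n = 1.0 to n = 1.456) the reflected ray undergoes a half-wave phase shift.
Ray reflecting at the bottom interface goes from n = 1.456 toward n = 1.33: no phase shift.
Net: one phase inversion between the two reflected rays.
For strong reflection here: 2 n t = (m + ½) λ.
Minimum at m = 0: t = λ / (4 n) = 603 / (4 × 1.456) = 104 nm.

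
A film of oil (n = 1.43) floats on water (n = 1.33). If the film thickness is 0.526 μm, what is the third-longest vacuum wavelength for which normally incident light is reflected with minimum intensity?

501 nm

At the upper boundary (n = 1.0 to n = 1.43) the reflected ray undergoes a half-wave phase shift.
Bottom surface (1.43 → 1.33): reflection off a lower-index medium gives no phase shift.
The two reflections differ by half a wavelength.
With one net inversion, destructive interference in reflection requires 2 n t = m λ.
λ = 2 n t / m. The third-longest wavelength is m = 3: λ = 2 × 1.43 × 526 / 3.00 = 501 nm.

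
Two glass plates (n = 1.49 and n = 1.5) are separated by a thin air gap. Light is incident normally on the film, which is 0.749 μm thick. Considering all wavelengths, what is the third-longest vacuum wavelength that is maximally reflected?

Top surface (1.49 → 1.0): reflection off a lower-index medium gives no phase shift.
Ray reflecting at the bottom interface goes from n = 1.0 toward n = 1.5: a half-wave phase shift.
The two reflections differ by half a wavelength.
With one net inversion, constructive interference in reflection requires 2 n t = (m + ½) λ.
λ = 2 n t / (m + ½). The third-longest wavelength is m = 2: λ = 2 × 1.0 × 749 / 2.50 = 599 nm.

599 nm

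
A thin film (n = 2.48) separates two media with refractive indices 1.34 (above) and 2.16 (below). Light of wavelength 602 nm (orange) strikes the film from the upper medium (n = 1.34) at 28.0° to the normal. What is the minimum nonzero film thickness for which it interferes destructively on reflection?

125 nm

Ray reflecting at the top interface goes from n = 1.34 toward n = 2.48: a half-wave phase shift.
Ray reflecting at the bottom interface goes from n = 2.48 toward n = 2.16: no phase shift.
The two reflections differ by half a wavelength.
With one net inversion, destructive interference in reflection requires 2 n t cos θ_r = m λ.
Snell's law: 1.34 sin 28.0° = 2.48 sin θ_r → sin θ_r = 0.254, cos θ_r = 0.967.
Minimum nonzero at m = 1: t = λ / (2 n cos θ_r) = 602 / (2 × 2.48 × 0.967) = 125 nm.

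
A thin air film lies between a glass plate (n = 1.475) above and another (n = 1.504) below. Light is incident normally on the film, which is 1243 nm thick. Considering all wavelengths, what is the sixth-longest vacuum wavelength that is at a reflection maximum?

452 nm

At the upper boundary (n = 1.475 to n = 1.0) the reflected ray undergoes no phase shift.
Ray reflecting at the bottom interface goes from n = 1.0 toward n = 1.504: a half-wave phase shift.
Net: one phase inversion between the two reflected rays.
For maximum reflection here: 2 n t = (m + ½) λ.
λ = 2 n t / (m + ½). The sixth-longest wavelength is m = 5: λ = 2 × 1.0 × 1243 / 5.50 = 452 nm.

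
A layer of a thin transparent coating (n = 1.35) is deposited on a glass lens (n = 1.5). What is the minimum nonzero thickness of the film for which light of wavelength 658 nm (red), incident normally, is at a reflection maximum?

244 nm

At the upper boundary (n = 1.0 to n = 1.35) the reflected ray undergoes a half-wave phase shift.
At the lower boundary (n = 1.35 to n = 1.5) the reflected ray undergoes a half-wave phase shift.
Zero or two π shifts → no net half-wave offset.
So the condition for constructive reflection is 2 n t = m λ.
Minimum nonzero at m = 1: t = λ / (2 n) = 658 / (2 × 1.35) = 244 nm.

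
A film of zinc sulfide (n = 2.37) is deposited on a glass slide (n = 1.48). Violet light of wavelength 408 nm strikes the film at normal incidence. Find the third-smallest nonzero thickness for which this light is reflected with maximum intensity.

Top surface (1.0 → 2.37): reflection off a higher-index medium gives a half-wave phase shift.
At the lower boundary (n = 2.37 to n = 1.48) the reflected ray undergoes no phase shift.
Net: one phase inversion between the two reflected rays.
With one net inversion, constructive interference in reflection requires 2 n t = (m + ½) λ.
The third-smallest nonzero thickness corresponds to m = 2: t = (m + ½) λ / (2 n) = 2.50 × 408 / (2 × 2.37) = 215 nm.

215 nm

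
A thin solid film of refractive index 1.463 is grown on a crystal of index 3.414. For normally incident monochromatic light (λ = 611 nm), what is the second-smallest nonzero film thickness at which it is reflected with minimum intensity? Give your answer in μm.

0.313 μm

Ray reflecting at the top interface goes from n = 1.0 toward n = 1.463: a half-wave phase shift.
At the lower boundary (n = 1.463 to n = 3.414) the reflected ray undergoes a half-wave phase shift.
The two reflections carry the same phase change, so no net offset.
With no net inversion, destructive interference in reflection requires 2 n t = (m + ½) λ.
The second-smallest nonzero thickness corresponds to m = 1: t = (m + ½) λ / (2 n) = 1.50 × 611 / (2 × 1.463) = 313 nm.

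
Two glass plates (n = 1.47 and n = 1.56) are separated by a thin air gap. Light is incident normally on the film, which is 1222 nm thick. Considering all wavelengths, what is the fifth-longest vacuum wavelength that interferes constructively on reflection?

Top surface (1.47 → 1.0): reflection off a lower-index medium gives no phase shift.
Bottom surface (1.0 → 1.56): reflection off a higher-index medium gives a half-wave phase shift.
The two reflections differ by half a wavelength.
So the condition for constructive reflection is 2 n t = (m + ½) λ.
λ = 2 n t / (m + ½). The fifth-longest wavelength is m = 4: λ = 2 × 1.0 × 1222 / 4.50 = 543 nm.

543 nm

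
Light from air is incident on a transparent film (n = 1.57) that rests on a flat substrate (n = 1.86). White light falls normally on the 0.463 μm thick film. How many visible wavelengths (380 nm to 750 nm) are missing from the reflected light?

Top surface (1.0 → 1.57): reflection off a higher-index medium gives a half-wave phase shift.
Ray reflecting at the bottom interface goes from n = 1.57 toward n = 1.86: a half-wave phase shift.
Zero or two π shifts → no net half-wave offset.
So the condition for destructive reflection is 2 n t = (m + ½) λ.
λ = 2 n t / (m + ½) = 1454 / (m + ½) nm.
m=1: 969 nm (IR); m=2: 582 nm (visible); m=3: 415 nm (visible); m=4: 323 nm (UV).

2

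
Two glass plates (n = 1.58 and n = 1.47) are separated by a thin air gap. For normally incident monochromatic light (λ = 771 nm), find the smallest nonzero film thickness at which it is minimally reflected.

Top surface (1.58 → 1.0): reflection off a lower-index medium gives no phase shift.
Ray reflecting at the bottom interface goes from n = 1.0 toward n = 1.47: a half-wave phase shift.
Exactly one π shift → a net half-wave offset.
With one net inversion, destructive interference in reflection requires 2 n t = m λ.
Minimum nonzero at m = 1: t = λ / (2 n) = 771 / (2 × 1.0) = 386 nm.

386 nm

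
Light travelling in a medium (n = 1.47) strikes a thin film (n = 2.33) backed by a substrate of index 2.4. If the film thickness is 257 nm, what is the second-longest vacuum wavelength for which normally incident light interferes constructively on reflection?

599 nm

Ray reflecting at the top interface goes from n = 1.47 toward n = 2.33: a half-wave phase shift.
Ray reflecting at the bottom interface goes from n = 2.33 toward n = 2.4: a half-wave phase shift.
Net: no relative phase inversion (both shifts match).
With no net inversion, constructive interference in reflection requires 2 n t = m λ.
λ = 2 n t / m. The second-longest wavelength is m = 2: λ = 2 × 2.33 × 257 / 2.00 = 599 nm.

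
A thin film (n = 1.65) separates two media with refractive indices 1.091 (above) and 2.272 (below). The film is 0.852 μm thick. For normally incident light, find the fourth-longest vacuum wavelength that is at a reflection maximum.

703 nm

Top surface (1.091 → 1.65): reflection off a higher-index medium gives a half-wave phase shift.
Bottom surface (1.65 → 2.272): reflection off a higher-index medium gives a half-wave phase shift.
Zero or two π shifts → no net half-wave offset.
So the condition for constructive reflection is 2 n t = m λ.
λ = 2 n t / m. The fourth-longest wavelength is m = 4: λ = 2 × 1.65 × 852 / 4.00 = 703 nm.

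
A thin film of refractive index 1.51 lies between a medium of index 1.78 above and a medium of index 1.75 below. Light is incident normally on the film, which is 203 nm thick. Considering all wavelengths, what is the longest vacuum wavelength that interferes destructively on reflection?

Ray reflecting at the top interface goes from n = 1.78 toward n = 1.51: no phase shift.
Bottom surface (1.51 → 1.75): reflection off a higher-index medium gives a half-wave phase shift.
The two reflections differ by half a wavelength.
So the condition for destructive reflection is 2 n t = m λ.
λ = 2 n t / m. The longest wavelength is m = 1: λ = 2 × 1.51 × 203 / 1.00 = 613 nm.

613 nm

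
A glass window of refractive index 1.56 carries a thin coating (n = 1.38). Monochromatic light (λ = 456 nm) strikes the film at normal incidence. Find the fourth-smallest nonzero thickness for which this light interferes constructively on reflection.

At the upper boundary (n = 1.0 to n = 1.38) the reflected ray undergoes a half-wave phase shift.
At the lower boundary (n = 1.38 to n = 1.56) the reflected ray undergoes a half-wave phase shift.
Net: no relative phase inversion (both shifts match).
For bright reflection here: 2 n t = m λ.
The fourth-smallest nonzero thickness corresponds to m = 4: t = m λ / (2 n) = 4.00 × 456 / (2 × 1.38) = 661 nm.

661 nm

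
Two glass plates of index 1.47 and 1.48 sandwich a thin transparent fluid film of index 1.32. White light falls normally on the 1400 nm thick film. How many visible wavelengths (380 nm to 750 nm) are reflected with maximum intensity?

5

Ray reflecting at the top interface goes from n = 1.47 toward n = 1.32: no phase shift.
Ray reflecting at the bottom interface goes from n = 1.32 toward n = 1.48: a half-wave phase shift.
Exactly one π shift → a net half-wave offset.
So the condition for constructive reflection is 2 n t = (m + ½) λ.
λ = 2 n t / (m + ½) = 3696 / (m + ½) nm.
m=4: 821 nm (IR); m=5: 672 nm (visible); m=6: 569 nm (visible); m=7: 493 nm (visible); m=8: 435 nm (visible); m=9: 389 nm (visible); m=10: 352 nm (UV).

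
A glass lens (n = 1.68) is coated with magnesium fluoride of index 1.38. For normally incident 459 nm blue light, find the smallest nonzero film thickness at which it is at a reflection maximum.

166 nm

At the upper boundary (n = 1.0 to n = 1.38) the reflected ray undergoes a half-wave phase shift.
Bottom surface (1.38 → 1.68): reflection off a higher-index medium gives a half-wave phase shift.
The two reflections carry the same phase change, so no net offset.
For bright reflection here: 2 n t = m λ.
Minimum nonzero at m = 1: t = λ / (2 n) = 459 / (2 × 1.38) = 166 nm.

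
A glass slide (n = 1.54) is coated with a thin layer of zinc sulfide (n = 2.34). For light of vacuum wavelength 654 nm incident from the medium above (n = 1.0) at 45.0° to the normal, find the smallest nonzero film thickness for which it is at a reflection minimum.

At the upper boundary (n = 1.0 to n = 2.34) the reflected ray undergoes a half-wave phase shift.
At the lower boundary (n = 2.34 to n = 1.54) the reflected ray undergoes no phase shift.
The two reflections differ by half a wavelength.
With one net inversion, destructive interference in reflection requires 2 n t cos θ_r = m λ.
Snell's law: 1.0 sin 45.0° = 2.34 sin θ_r → sin θ_r = 0.302, cos θ_r = 0.953.
Minimum nonzero at m = 1: t = λ / (2 n cos θ_r) = 654 / (2 × 2.34 × 0.953) = 147 nm.

147 nm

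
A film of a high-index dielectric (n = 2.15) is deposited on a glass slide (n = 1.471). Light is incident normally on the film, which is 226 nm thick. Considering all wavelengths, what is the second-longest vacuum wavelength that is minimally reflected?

At the upper boundary (n = 1.0 to n = 2.15) the reflected ray undergoes a half-wave phase shift.
At the lower boundary (n = 2.15 to n = 1.471) the reflected ray undergoes no phase shift.
The two reflections differ by half a wavelength.
For weak reflection here: 2 n t = m λ.
λ = 2 n t / m. The second-longest wavelength is m = 2: λ = 2 × 2.15 × 226 / 2.00 = 486 nm.

486 nm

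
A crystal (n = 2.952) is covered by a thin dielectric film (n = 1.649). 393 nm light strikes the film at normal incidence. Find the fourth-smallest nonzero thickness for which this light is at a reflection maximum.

477 nm

Ray reflecting at the top interface goes from n = 1.0 toward n = 1.649: a half-wave phase shift.
Bottom surface (1.649 → 2.952): reflection off a higher-index medium gives a half-wave phase shift.
Zero or two π shifts → no net half-wave offset.
With no net inversion, constructive interference in reflection requires 2 n t = m λ.
The fourth-smallest nonzero thickness corresponds to m = 4: t = m λ / (2 n) = 4.00 × 393 / (2 × 1.649) = 477 nm.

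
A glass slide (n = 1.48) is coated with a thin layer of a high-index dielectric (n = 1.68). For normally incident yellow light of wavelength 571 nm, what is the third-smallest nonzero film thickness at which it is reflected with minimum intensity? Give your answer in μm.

0.510 μm

Ray reflecting at the top interface goes from n = 1.0 toward n = 1.68: a half-wave phase shift.
Bottom surface (1.68 → 1.48): reflection off a lower-index medium gives no phase shift.
Exactly one π shift → a net half-wave offset.
So the condition for destructive reflection is 2 n t = m λ.
The third-smallest nonzero thickness corresponds to m = 3: t = m λ / (2 n) = 3.00 × 571 / (2 × 1.68) = 510 nm.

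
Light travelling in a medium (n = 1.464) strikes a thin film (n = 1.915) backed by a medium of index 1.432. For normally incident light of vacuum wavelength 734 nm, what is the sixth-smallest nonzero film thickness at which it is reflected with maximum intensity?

Top surface (1.464 → 1.915): reflection off a higher-index medium gives a half-wave phase shift.
At the lower boundary (n = 1.915 to n = 1.432) the reflected ray undergoes no phase shift.
The two reflections differ by half a wavelength.
For strong reflection here: 2 n t = (m + ½) λ.
The sixth-smallest nonzero thickness corresponds to m = 5: t = (m + ½) λ / (2 n) = 5.50 × 734 / (2 × 1.915) = 1054 nm.

1054 nm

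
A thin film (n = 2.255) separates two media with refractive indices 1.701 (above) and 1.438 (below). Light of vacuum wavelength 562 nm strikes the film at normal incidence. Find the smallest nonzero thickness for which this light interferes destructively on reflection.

125 nm

Ray reflecting at the top interface goes from n = 1.701 toward n = 2.255: a half-wave phase shift.
Ray reflecting at the bottom interface goes from n = 2.255 toward n = 1.438: no phase shift.
Net: one phase inversion between the two reflected rays.
With one net inversion, destructive interference in reflection requires 2 n t = m λ.
The smallest nonzero thickness corresponds to m = 1: t = m λ / (2 n) = 1.00 × 562 / (2 × 2.255) = 125 nm.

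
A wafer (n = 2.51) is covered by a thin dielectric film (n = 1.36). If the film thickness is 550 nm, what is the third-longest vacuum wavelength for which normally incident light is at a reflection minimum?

Ray reflecting at the top interface goes from n = 1.0 toward n = 1.36: a half-wave phase shift.
Bottom surface (1.36 → 2.51): reflection off a higher-index medium gives a half-wave phase shift.
Zero or two π shifts → no net half-wave offset.
So the condition for destructive reflection is 2 n t = (m + ½) λ.
λ = 2 n t / (m + ½). The third-longest wavelength is m = 2: λ = 2 × 1.36 × 550 / 2.50 = 598 nm.

598 nm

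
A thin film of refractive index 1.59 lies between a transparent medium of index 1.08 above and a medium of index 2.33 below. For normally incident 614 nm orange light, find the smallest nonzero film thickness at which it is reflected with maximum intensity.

Top surface (1.08 → 1.59): reflection off a higher-index medium gives a half-wave phase shift.
Ray reflecting at the bottom interface goes from n = 1.59 toward n = 2.33: a half-wave phase shift.
The two reflections carry the same phase change, so no net offset.
For maximum reflection here: 2 n t = m λ.
Minimum nonzero at m = 1: t = λ / (2 n) = 614 / (2 × 1.59) = 193 nm.

193 nm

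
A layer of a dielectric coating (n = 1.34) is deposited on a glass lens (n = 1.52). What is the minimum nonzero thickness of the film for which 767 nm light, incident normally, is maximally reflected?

Ray reflecting at the top interface goes from n = 1.0 toward n = 1.34: a half-wave phase shift.
Ray reflecting at the bottom interface goes from n = 1.34 toward n = 1.52: a half-wave phase shift.
The two reflections carry the same phase change, so no net offset.
For maximum reflection here: 2 n t = m λ.
Minimum nonzero at m = 1: t = λ / (2 n) = 767 / (2 × 1.34) = 286 nm.

286 nm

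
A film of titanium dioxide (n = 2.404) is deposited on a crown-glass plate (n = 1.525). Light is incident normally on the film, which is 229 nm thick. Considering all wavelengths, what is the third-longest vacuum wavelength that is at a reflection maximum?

At the upper boundary (n = 1.0 to n = 2.404) the reflected ray undergoes a half-wave phase shift.
Bottom surface (2.404 → 1.525): reflection off a lower-index medium gives no phase shift.
The two reflections differ by half a wavelength.
For strong reflection here: 2 n t = (m + ½) λ.
λ = 2 n t / (m + ½). The third-longest wavelength is m = 2: λ = 2 × 2.404 × 229 / 2.50 = 440 nm.

440 nm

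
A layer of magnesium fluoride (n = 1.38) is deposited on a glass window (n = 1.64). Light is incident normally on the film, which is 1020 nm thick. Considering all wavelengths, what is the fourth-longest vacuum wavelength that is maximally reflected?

At the upper boundary (n = 1.0 to n = 1.38) the reflected ray undergoes a half-wave phase shift.
Ray reflecting at the bottom interface goes from n = 1.38 toward n = 1.64: a half-wave phase shift.
The two reflections carry the same phase change, so no net offset.
So the condition for constructive reflection is 2 n t = m λ.
λ = 2 n t / m. The fourth-longest wavelength is m = 4: λ = 2 × 1.38 × 1020 / 4.00 = 704 nm.

704 nm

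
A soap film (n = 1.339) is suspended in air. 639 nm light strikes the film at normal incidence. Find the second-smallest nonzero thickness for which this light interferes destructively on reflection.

477 nm

Ray reflecting at the top interface goes from n = 1.0 toward n = 1.339: a half-wave phase shift.
Ray reflecting at the bottom interface goes from n = 1.339 toward n = 1.0: no phase shift.
Exactly one π shift → a net half-wave offset.
For minimum reflection here: 2 n t = m λ.
The second-smallest nonzero thickness corresponds to m = 2: t = m λ / (2 n) = 2.00 × 639 / (2 × 1.339) = 477 nm.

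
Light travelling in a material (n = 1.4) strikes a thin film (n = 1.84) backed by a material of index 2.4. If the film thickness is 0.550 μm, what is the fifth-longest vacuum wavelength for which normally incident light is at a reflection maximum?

405 nm

Top surface (1.4 → 1.84): reflection off a higher-index medium gives a half-wave phase shift.
Ray reflecting at the bottom interface goes from n = 1.84 toward n = 2.4: a half-wave phase shift.
Zero or two π shifts → no net half-wave offset.
So the condition for constructive reflection is 2 n t = m λ.
λ = 2 n t / m. The fifth-longest wavelength is m = 5: λ = 2 × 1.84 × 550 / 5.00 = 405 nm.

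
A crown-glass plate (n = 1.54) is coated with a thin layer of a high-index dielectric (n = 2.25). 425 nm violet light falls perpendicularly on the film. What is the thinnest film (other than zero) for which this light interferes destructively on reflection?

Ray reflecting at the top interface goes from n = 1.0 toward n = 2.25: a half-wave phase shift.
Ray reflecting at the bottom interface goes from n = 2.25 toward n = 1.54: no phase shift.
Exactly one π shift → a net half-wave offset.
So the condition for destructive reflection is 2 n t = m λ.
Minimum nonzero at m = 1: t = λ / (2 n) = 425 / (2 × 2.25) = 94.4 nm.

94.4 nm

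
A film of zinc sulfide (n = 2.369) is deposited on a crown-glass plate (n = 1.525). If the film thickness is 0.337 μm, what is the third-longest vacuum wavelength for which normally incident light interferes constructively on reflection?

At the upper boundary (n = 1.0 to n = 2.369) the reflected ray undergoes a half-wave phase shift.
At the lower boundary (n = 2.369 to n = 1.525) the reflected ray undergoes no phase shift.
Exactly one π shift → a net half-wave offset.
For bright reflection here: 2 n t = (m + ½) λ.
λ = 2 n t / (m + ½). The third-longest wavelength is m = 2: λ = 2 × 2.369 × 337 / 2.50 = 639 nm.

639 nm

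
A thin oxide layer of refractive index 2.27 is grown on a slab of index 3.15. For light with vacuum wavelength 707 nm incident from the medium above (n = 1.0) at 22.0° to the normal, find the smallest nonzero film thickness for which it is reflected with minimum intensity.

78.9 nm

Top surface (1.0 → 2.27): reflection off a higher-index medium gives a half-wave phase shift.
At the lower boundary (n = 2.27 to n = 3.15) the reflected ray undergoes a half-wave phase shift.
Zero or two π shifts → no net half-wave offset.
So the condition for destructive reflection is 2 n t cos θ_r = (m + ½) λ.
Snell's law: 1.0 sin 22.0° = 2.27 sin θ_r → sin θ_r = 0.165, cos θ_r = 0.986.
Minimum at m = 0: t = λ / (4 n cos θ_r) = 707 / (4 × 2.27 × 0.986) = 78.9 nm.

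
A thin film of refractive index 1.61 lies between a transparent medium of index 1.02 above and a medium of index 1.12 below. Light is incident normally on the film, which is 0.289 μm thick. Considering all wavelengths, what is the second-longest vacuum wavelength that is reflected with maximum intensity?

Top surface (1.02 → 1.61): reflection off a higher-index medium gives a half-wave phase shift.
Bottom surface (1.61 → 1.12): reflection off a lower-index medium gives no phase shift.
Exactly one π shift → a net half-wave offset.
For bright reflection here: 2 n t = (m + ½) λ.
λ = 2 n t / (m + ½). The second-longest wavelength is m = 1: λ = 2 × 1.61 × 289 / 1.50 = 620 nm.

620 nm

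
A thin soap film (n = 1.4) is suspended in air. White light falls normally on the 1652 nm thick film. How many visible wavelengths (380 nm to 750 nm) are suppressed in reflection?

6

Top surface (1.0 → 1.4): reflection off a higher-index medium gives a half-wave phase shift.
Bottom surface (1.4 → 1.0): reflection off a lower-index medium gives no phase shift.
The two reflections differ by half a wavelength.
With one net inversion, destructive interference in reflection requires 2 n t = m λ.
λ = 2 n t / m = 4626 / m nm.
m=6: 771 nm (IR); m=7: 661 nm (visible); m=8: 578 nm (visible); m=9: 514 nm (visible); m=10: 463 nm (visible); m=11: 421 nm (visible); m=12: 385 nm (visible); m=13: 356 nm (UV).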